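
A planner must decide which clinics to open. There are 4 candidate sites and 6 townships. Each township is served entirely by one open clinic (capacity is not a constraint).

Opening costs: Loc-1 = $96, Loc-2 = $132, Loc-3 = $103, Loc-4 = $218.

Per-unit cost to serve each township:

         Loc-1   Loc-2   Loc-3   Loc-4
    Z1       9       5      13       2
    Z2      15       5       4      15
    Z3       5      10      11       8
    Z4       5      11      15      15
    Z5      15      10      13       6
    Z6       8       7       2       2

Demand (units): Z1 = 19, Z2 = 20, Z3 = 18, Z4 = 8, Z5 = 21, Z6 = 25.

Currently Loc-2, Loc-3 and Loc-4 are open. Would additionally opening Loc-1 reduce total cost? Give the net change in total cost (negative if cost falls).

Yes — net change −6 (cost falls by 6).

Current service cost with {Loc-2, Loc-3, Loc-4}: 526.
Adding Loc-1: each township re-picks its cheapest; new service cost 424, saving 102.
Extra fixed cost: 96. Net change = 96 − 102 = -6.
(Totals: 979 → 973.)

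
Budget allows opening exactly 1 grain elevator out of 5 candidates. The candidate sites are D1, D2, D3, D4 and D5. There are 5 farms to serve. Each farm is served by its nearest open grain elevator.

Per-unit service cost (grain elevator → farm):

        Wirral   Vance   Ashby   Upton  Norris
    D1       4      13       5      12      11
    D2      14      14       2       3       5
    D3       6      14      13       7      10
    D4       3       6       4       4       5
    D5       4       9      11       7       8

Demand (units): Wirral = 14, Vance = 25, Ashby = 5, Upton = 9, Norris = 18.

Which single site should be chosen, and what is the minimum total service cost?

With exactly 1 open, each farm uses its cheapest among the chosen.
{D4}: Wirral→D4 3·14=42, Vance→D4 6·25=150, Ashby→D4 4·5=20, Upton→D4 4·9=36, Norris→D4 5·18=90. Service cost 338.
{D5}: service cost 543
{D2}: service cost 673
Among all 5 size-1 choices, {D4} is lowest.

Choose D4 only; total service cost 338.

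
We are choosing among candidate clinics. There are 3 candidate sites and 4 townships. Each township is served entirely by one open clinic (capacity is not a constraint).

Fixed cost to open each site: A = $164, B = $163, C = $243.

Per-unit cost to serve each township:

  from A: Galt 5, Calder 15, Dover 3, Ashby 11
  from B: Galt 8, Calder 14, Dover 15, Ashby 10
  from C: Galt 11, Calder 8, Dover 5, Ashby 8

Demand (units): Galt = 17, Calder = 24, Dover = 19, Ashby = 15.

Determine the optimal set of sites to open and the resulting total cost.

Open A only; minimum total cost 831.

For any fixed open set, each township goes to its cheapest open site; total = fixed + service.
{A}: Galt→A 5·17=85, Calder→A 15·24=360, Dover→A 3·19=57, Ashby→A 11·15=165. Service 667; fixed 164; total 831.
{C}: service 594 + fixed 243 = 837
{A, C}: service 454 + fixed 407 = 861
{A, B, C}: service 454 + fixed 570 = 1024
(All 7 nonempty subsets were checked; A only is lowest.)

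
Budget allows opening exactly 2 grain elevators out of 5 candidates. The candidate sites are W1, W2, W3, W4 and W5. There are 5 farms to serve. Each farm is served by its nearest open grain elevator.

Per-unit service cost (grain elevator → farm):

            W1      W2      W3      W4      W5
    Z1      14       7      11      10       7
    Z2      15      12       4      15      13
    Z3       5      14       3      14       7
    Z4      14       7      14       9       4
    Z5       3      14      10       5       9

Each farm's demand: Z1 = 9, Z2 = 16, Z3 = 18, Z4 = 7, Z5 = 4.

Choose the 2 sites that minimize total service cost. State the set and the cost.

With exactly 2 open, each farm uses its cheapest among the chosen.
{W3, W5}: Z1→W5 7·9=63, Z2→W3 4·16=64, Z3→W3 3·18=54, Z4→W5 4·7=28, Z5→W5 9·4=36. Service cost 245.
{W2, W3}: service cost 270
{W3, W4}: service cost 291
Among all 10 size-2 choices, {W3, W5} is lowest.

Choose W3 and W5; total service cost 245.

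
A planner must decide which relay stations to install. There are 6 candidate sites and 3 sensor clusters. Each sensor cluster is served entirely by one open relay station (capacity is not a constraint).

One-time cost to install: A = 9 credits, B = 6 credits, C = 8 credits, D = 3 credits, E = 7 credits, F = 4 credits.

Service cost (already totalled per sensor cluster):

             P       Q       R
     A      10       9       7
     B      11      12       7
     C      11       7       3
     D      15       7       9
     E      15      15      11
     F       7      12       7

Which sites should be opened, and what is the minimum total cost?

Open D and F; minimum total cost 28.

For any fixed open set, each sensor cluster goes to its cheapest open site; total = fixed + service.
{D, F}: P→F 7, Q→D 7, R→F 7. Service 21; fixed 7; total 28.
{C}: service 21 + fixed 8 = 29
{C, F}: service 17 + fixed 12 = 29
{A, B, C, D, E, F}: service 17 + fixed 37 = 54
No other subset beats 28.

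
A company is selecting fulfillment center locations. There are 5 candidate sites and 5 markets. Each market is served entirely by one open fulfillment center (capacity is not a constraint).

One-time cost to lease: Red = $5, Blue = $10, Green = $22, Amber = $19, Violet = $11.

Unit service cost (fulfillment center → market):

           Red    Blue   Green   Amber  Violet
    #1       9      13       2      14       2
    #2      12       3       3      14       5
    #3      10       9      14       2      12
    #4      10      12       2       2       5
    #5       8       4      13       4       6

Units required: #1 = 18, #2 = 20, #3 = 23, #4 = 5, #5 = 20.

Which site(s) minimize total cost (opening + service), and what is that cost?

Open Blue, Amber and Violet; minimum total cost 272.

For any fixed open set, each market goes to its cheapest open site; total = fixed + service.
{Blue, Amber, Violet}: #1→Violet 2·18=36, #2→Blue 3·20=60, #3→Amber 2·23=46, #4→Amber 2·5=10, #5→Blue 4·20=80. Service 232; fixed 40; total 272.
{Green, Amber}: service 232 + fixed 41 = 273
{Red, Blue, Amber, Violet}: service 232 + fixed 45 = 277
{Red, Blue, Green, Amber, Violet}: #1→Green 2·18=36, #2→Blue 3·20=60, #3→Amber 2·23=46, #4→Green 2·5=10, #5→Blue 4·20=80. Service 232; fixed 67; total 299.
No other subset beats 272.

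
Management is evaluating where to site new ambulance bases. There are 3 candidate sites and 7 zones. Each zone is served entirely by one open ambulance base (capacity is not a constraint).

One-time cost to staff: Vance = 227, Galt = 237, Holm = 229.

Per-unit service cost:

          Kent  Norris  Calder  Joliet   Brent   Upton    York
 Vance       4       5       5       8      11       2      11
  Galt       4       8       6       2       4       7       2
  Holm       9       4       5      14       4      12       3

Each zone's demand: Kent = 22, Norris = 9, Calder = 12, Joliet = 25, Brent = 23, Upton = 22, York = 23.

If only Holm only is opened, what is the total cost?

Total cost: 1298

Each zone is assigned to its cheapest site among the open ones.
{Holm}: Kent→Holm 9·22=198, Norris→Holm 4·9=36, Calder→Holm 5·12=60, Joliet→Holm 14·25=350, Brent→Holm 4·23=92, Upton→Holm 12·22=264, York→Holm 3·23=69. Service 1069; fixed 229; total 1298.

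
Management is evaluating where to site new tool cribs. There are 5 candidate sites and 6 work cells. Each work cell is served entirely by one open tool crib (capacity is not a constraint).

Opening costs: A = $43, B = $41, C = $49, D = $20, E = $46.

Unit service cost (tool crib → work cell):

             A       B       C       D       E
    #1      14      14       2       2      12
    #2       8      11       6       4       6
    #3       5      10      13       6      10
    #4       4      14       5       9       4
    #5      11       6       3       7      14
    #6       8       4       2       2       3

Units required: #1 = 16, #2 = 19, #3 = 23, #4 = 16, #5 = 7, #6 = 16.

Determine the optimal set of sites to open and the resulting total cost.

Open A and D; minimum total cost 431.

For any fixed open set, each work cell goes to its cheapest open site; total = fixed + service.
{A, D}: #1→D 2·16=32, #2→D 4·19=76, #3→A 5·23=115, #4→A 4·16=64, #5→D 7·7=49, #6→D 2·16=32. Service 368; fixed 63; total 431.
{C, D}: service 379 + fixed 69 = 448
{A, C, D}: service 340 + fixed 112 = 452
{A, B, C, D, E}: service 340 + fixed 199 = 539
No other subset beats 431.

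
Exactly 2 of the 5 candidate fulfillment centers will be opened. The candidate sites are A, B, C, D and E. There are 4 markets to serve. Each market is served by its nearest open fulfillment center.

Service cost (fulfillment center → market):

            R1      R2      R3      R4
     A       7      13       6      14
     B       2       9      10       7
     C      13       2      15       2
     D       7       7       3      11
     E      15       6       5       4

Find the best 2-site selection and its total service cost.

Choose C and D; total service cost 14.

With exactly 2 open, each market uses its cheapest among the chosen.
{C, D}: R1→D 7, R2→C 2, R3→D 3, R4→C 2. Service cost 14.
{B, C}: service cost 16
{A, C}: service cost 17
Among all 10 size-2 choices, {C, D} is lowest.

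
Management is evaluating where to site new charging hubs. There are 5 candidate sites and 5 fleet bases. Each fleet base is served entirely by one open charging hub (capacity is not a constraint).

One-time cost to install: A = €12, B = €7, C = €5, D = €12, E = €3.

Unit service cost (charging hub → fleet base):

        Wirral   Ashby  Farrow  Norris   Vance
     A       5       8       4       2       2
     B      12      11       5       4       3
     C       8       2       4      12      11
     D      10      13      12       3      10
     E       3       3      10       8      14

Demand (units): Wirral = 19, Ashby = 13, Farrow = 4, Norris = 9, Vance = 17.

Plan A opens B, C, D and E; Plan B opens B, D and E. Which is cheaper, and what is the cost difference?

Plan A: {B, C, D, E}: Wirral→E 3·19=57, Ashby→C 2·13=26, Farrow→C 4·4=16, Norris→D 3·9=27, Vance→B 3·17=51. Service 177; fixed 27; total 204.
Plan B: {B, D, E}: Wirral→E 3·19=57, Ashby→E 3·13=39, Farrow→B 5·4=20, Norris→D 3·9=27, Vance→B 3·17=51. Service 194; fixed 22; total 216.
Difference: |204 − 216| = 12.

Plan A is cheaper by 12.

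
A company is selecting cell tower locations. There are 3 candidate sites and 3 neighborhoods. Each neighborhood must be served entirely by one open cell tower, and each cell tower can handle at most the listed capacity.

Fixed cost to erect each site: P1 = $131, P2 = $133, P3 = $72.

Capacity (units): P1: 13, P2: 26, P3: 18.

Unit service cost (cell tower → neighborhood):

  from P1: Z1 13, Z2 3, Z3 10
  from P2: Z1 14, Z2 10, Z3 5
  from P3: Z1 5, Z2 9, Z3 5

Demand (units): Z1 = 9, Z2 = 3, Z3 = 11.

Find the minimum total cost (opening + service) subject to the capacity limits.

Minimum total cost: 332

Open {P2, P3}: Z1→P3 5·9=45, Z2→P3 9·3=27, Z3→P2 5·11=55.
Loads: P2 carries 11/26, P3 carries 12/18. Service 127; fixed 205; total 332.
Next best feasible plan costs 335.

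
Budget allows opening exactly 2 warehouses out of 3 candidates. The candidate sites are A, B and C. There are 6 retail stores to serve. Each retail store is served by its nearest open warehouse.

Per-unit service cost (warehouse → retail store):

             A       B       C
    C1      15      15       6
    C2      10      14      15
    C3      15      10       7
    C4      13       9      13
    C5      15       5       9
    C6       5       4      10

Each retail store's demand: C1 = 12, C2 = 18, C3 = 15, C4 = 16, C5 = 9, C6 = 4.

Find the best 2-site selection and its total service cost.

Choose B and C; total service cost 634.

With exactly 2 open, each retail store uses its cheapest among the chosen.
{B, C}: C1→C 6·12=72, C2→B 14·18=252, C3→C 7·15=105, C4→B 9·16=144, C5→B 5·9=45, C6→B 4·4=16. Service cost 634.
{A, C}: service cost 666
{A, B}: service cost 715
Among all 3 size-2 choices, {B, C} is lowest.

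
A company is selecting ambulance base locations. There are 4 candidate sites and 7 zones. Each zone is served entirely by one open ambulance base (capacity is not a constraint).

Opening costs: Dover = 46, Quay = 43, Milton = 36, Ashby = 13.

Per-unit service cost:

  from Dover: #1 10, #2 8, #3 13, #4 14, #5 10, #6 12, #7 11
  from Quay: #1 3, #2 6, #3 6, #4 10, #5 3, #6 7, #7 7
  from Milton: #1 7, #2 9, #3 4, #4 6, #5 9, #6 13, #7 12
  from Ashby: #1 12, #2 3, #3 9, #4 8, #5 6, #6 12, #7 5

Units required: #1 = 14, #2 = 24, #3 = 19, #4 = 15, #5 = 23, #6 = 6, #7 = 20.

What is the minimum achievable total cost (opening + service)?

Minimum total cost: 583

For any fixed open set, each zone goes to its cheapest open site; total = fixed + service.
{Quay, Milton, Ashby}: #1→Quay 3·14=42, #2→Ashby 3·24=72, #3→Milton 4·19=76, #4→Milton 6·15=90, #5→Quay 3·23=69, #6→Quay 7·6=42, #7→Ashby 5·20=100. Service 491; fixed 92; total 583.
{Quay, Ashby}: service 559 + fixed 56 = 615
{Dover, Quay, Milton, Ashby}: service 491 + fixed 138 = 629
{Ashby}: service 841 + fixed 13 = 854
No other subset beats 583.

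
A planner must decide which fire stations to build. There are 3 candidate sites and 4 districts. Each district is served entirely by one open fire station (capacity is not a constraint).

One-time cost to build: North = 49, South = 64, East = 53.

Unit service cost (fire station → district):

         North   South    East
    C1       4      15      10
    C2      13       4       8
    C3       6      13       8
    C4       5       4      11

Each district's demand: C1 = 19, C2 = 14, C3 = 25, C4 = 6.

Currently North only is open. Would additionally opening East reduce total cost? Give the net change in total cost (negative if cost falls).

Current service cost with {North}: 438.
Adding East: each district re-picks its cheapest; new service cost 368, saving 70.
Extra fixed cost: 53. Net change = 53 − 70 = -17.
(Totals: 487 → 470.)

Yes — net change −17 (cost falls by 17).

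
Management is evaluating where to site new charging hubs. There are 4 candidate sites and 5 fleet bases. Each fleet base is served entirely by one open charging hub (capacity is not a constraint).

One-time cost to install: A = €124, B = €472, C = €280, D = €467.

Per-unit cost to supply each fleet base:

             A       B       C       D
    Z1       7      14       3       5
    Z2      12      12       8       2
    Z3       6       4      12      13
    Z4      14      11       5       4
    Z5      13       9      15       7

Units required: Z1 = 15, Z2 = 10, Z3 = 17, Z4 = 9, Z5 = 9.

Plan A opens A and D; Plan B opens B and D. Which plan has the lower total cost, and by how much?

Plan A is cheaper by 314.

Plan A: {A, D}: Z1→D 5·15=75, Z2→D 2·10=20, Z3→A 6·17=102, Z4→D 4·9=36, Z5→D 7·9=63. Service 296; fixed 591; total 887.
Plan B: {B, D}: Z1→D 5·15=75, Z2→D 2·10=20, Z3→B 4·17=68, Z4→D 4·9=36, Z5→D 7·9=63. Service 262; fixed 939; total 1201.
Difference: |887 − 1201| = 314.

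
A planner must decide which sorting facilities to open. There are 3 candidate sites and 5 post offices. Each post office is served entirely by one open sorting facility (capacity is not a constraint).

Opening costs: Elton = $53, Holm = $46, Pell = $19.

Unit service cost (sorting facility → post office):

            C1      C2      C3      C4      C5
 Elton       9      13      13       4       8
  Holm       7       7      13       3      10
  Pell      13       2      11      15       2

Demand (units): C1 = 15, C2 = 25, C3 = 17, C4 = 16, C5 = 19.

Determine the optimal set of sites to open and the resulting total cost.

Open Holm and Pell; minimum total cost 493.

For any fixed open set, each post office goes to its cheapest open site; total = fixed + service.
{Holm, Pell}: C1→Holm 7·15=105, C2→Pell 2·25=50, C3→Pell 11·17=187, C4→Holm 3·16=48, C5→Pell 2·19=38. Service 428; fixed 65; total 493.
{Elton, Holm, Pell}: service 428 + fixed 118 = 546
{Elton, Pell}: C1→Elton 9·15=135, C2→Pell 2·25=50, C3→Pell 11·17=187, C4→Elton 4·16=64, C5→Pell 2·19=38. Service 474; fixed 72; total 546.
{Pell}: service 710 + fixed 19 = 729
No other subset beats 493.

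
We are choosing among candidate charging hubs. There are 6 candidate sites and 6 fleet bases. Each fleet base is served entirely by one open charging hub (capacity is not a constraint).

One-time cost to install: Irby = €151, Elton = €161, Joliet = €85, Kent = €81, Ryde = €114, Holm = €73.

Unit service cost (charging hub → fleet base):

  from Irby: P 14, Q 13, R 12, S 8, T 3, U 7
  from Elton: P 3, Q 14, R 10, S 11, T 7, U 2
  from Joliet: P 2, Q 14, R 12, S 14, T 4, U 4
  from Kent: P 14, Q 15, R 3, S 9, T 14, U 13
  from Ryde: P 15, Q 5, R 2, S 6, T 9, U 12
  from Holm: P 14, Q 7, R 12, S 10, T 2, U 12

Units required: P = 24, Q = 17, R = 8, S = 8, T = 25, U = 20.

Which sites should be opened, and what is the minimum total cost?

For any fixed open set, each fleet base goes to its cheapest open site; total = fixed + service.
{Joliet, Ryde}: P→Joliet 2·24=48, Q→Ryde 5·17=85, R→Ryde 2·8=16, S→Ryde 6·8=48, T→Joliet 4·25=100, U→Joliet 4·20=80. Service 377; fixed 199; total 576.
{Joliet, Ryde, Holm}: service 327 + fixed 272 = 599
{Joliet, Holm}: service 473 + fixed 158 = 631
{Irby, Elton, Joliet, Kent, Ryde, Holm}: P→Joliet 2·24=48, Q→Ryde 5·17=85, R→Ryde 2·8=16, S→Ryde 6·8=48, T→Holm 2·25=50, U→Elton 2·20=40. Service 287; fixed 665; total 952.
No other subset beats 576.

Open Joliet and Ryde; minimum total cost 576.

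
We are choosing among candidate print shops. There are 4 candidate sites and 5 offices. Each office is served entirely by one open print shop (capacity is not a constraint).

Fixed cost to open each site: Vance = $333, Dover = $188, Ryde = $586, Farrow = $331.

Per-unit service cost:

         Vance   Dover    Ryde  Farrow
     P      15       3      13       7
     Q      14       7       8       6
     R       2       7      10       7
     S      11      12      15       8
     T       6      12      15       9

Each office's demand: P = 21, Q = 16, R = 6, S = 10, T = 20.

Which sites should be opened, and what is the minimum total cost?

For any fixed open set, each office goes to its cheapest open site; total = fixed + service.
{Dover}: P→Dover 3·21=63, Q→Dover 7·16=112, R→Dover 7·6=42, S→Dover 12·10=120, T→Dover 12·20=240. Service 577; fixed 188; total 765.
{Farrow}: service 545 + fixed 331 = 876
{Vance, Dover}: service 417 + fixed 521 = 938
{Vance, Dover, Ryde, Farrow}: service 371 + fixed 1438 = 1809
No other subset beats 765.

Open Dover only; minimum total cost 765.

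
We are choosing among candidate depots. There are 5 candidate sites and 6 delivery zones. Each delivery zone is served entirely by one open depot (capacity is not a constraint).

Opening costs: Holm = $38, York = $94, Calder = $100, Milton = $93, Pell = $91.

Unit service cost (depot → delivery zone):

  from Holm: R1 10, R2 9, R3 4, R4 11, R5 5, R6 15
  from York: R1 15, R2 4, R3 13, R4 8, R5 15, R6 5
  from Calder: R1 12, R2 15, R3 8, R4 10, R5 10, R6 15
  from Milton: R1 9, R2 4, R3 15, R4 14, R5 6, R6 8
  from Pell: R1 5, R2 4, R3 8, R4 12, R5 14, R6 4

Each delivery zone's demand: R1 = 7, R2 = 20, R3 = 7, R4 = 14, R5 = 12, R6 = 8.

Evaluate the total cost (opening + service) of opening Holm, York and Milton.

Total cost: 608

Each delivery zone is assigned to its cheapest site among the open ones.
{Holm, York, Milton}: R1→Milton 9·7=63, R2→York 4·20=80, R3→Holm 4·7=28, R4→York 8·14=112, R5→Holm 5·12=60, R6→York 5·8=40. Service 383; fixed 225; total 608.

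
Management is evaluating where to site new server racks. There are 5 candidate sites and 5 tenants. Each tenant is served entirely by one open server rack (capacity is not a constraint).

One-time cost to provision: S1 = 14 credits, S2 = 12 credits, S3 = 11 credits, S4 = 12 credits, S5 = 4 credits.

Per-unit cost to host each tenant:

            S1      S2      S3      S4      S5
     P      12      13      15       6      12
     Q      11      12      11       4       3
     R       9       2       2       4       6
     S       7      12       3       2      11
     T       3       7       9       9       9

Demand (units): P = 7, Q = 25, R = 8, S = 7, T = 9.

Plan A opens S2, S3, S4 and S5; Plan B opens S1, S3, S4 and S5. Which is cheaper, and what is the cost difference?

Plan B is cheaper by 34.

Plan A: {S2, S3, S4, S5}: P→S4 6·7=42, Q→S5 3·25=75, R→S2 2·8=16, S→S4 2·7=14, T→S2 7·9=63. Service 210; fixed 39; total 249.
Plan B: {S1, S3, S4, S5}: P→S4 6·7=42, Q→S5 3·25=75, R→S3 2·8=16, S→S4 2·7=14, T→S1 3·9=27. Service 174; fixed 41; total 215.
Difference: |249 − 215| = 34.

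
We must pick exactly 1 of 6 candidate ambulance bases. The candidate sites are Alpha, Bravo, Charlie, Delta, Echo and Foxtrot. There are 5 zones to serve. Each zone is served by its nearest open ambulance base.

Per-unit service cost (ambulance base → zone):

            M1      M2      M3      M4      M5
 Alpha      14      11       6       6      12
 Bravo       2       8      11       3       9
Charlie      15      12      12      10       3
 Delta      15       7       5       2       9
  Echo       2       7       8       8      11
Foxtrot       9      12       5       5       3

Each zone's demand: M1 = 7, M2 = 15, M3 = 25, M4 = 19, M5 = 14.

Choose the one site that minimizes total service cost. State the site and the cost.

Choose Delta only; total service cost 499.

With exactly 1 open, each zone uses its cheapest among the chosen.
{Delta}: M1→Delta 15·7=105, M2→Delta 7·15=105, M3→Delta 5·25=125, M4→Delta 2·19=38, M5→Delta 9·14=126. Service cost 499.
{Foxtrot}: service cost 505
{Bravo}: service cost 592
Among all 6 size-1 choices, {Delta} is lowest.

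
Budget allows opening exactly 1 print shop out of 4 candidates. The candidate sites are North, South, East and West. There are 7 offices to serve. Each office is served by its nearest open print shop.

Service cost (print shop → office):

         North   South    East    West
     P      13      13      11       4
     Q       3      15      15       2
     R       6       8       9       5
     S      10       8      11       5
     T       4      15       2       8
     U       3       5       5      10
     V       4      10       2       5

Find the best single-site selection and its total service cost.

Choose West only; total service cost 39.

With exactly 1 open, each office uses its cheapest among the chosen.
{West}: P→West 4, Q→West 2, R→West 5, S→West 5, T→West 8, U→West 10, V→West 5. Service cost 39.
{North}: service cost 43
{East}: service cost 55
Among all 4 size-1 choices, {West} is lowest.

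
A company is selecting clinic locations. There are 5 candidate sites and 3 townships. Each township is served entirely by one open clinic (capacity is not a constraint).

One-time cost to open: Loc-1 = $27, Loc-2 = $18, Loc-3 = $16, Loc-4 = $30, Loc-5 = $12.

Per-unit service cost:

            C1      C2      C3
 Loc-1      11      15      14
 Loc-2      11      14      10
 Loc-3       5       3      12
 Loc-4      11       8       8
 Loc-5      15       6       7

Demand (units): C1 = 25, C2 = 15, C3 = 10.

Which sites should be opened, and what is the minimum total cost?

For any fixed open set, each township goes to its cheapest open site; total = fixed + service.
{Loc-3, Loc-5}: C1→Loc-3 5·25=125, C2→Loc-3 3·15=45, C3→Loc-5 7·10=70. Service 240; fixed 28; total 268.
{Loc-2, Loc-3, Loc-5}: service 240 + fixed 46 = 286
{Loc-1, Loc-3, Loc-5}: service 240 + fixed 55 = 295
{Loc-1, Loc-2, Loc-3, Loc-4, Loc-5}: C1→Loc-3 5·25=125, C2→Loc-3 3·15=45, C3→Loc-5 7·10=70. Service 240; fixed 103; total 343.
No other subset beats 268.

Open Loc-3 and Loc-5; minimum total cost 268.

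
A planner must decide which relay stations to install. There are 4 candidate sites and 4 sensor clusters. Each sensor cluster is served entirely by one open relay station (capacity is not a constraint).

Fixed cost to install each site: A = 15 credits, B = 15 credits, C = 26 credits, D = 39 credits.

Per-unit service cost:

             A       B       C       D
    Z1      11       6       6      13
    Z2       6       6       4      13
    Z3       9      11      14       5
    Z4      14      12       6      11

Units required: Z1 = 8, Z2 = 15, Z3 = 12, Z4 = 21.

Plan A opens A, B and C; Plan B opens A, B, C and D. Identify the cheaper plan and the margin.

Plan B is cheaper by 9.

Plan A: {A, B, C}: Z1→B 6·8=48, Z2→C 4·15=60, Z3→A 9·12=108, Z4→C 6·21=126. Service 342; fixed 56; total 398.
Plan B: {A, B, C, D}: Z1→B 6·8=48, Z2→C 4·15=60, Z3→D 5·12=60, Z4→C 6·21=126. Service 294; fixed 95; total 389.
Difference: |398 − 389| = 9.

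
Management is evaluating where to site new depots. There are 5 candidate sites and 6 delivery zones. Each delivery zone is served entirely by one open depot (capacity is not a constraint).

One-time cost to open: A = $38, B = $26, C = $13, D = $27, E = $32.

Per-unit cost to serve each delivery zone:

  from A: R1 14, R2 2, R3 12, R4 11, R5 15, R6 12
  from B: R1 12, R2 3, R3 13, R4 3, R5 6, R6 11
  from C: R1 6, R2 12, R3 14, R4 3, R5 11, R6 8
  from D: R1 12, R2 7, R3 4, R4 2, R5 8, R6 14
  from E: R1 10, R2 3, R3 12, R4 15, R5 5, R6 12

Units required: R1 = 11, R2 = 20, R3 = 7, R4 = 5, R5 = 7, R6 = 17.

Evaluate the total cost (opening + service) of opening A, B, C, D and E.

Total cost: 451

Each delivery zone is assigned to its cheapest site among the open ones.
{A, B, C, D, E}: R1→C 6·11=66, R2→A 2·20=40, R3→D 4·7=28, R4→D 2·5=10, R5→E 5·7=35, R6→C 8·17=136. Service 315; fixed 136; total 451.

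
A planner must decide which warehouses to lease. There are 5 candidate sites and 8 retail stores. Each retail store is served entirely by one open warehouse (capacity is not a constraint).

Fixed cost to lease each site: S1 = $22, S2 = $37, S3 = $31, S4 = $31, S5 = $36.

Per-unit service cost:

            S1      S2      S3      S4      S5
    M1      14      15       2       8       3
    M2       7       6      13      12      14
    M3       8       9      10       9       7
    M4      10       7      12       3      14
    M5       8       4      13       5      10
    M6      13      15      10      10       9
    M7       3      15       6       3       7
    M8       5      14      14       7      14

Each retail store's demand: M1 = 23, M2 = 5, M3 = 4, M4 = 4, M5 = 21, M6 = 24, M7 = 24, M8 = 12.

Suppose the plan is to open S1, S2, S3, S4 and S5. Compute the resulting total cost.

Each retail store is assigned to its cheapest site among the open ones.
{S1, S2, S3, S4, S5}: M1→S3 2·23=46, M2→S2 6·5=30, M3→S5 7·4=28, M4→S4 3·4=12, M5→S2 4·21=84, M6→S5 9·24=216, M7→S1 3·24=72, M8→S1 5·12=60. Service 548; fixed 157; total 705.

Total cost: 705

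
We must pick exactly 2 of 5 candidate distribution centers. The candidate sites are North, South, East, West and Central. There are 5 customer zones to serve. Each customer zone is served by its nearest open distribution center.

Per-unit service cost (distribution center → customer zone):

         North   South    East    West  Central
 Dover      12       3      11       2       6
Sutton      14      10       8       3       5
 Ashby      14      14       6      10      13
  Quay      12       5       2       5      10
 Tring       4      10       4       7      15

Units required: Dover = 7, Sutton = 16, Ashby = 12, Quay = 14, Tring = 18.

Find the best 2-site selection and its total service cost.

With exactly 2 open, each customer zone uses its cheapest among the chosen.
{East, West}: Dover→West 2·7=14, Sutton→West 3·16=48, Ashby→East 6·12=72, Quay→East 2·14=28, Tring→East 4·18=72. Service cost 234.
{East, Central}: service cost 294
{South, East}: service cost 321
Among all 10 size-2 choices, {East, West} is lowest.

Choose East and West; total service cost 234.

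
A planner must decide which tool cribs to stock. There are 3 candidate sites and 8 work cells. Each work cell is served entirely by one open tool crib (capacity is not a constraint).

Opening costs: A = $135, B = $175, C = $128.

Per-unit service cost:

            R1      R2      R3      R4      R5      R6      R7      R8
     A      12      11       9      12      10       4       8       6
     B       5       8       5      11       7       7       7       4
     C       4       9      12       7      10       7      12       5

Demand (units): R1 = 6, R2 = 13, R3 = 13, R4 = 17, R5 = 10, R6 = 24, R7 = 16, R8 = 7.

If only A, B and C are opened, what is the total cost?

Total cost: 1056

Each work cell is assigned to its cheapest site among the open ones.
{A, B, C}: R1→C 4·6=24, R2→B 8·13=104, R3→B 5·13=65, R4→C 7·17=119, R5→B 7·10=70, R6→A 4·24=96, R7→B 7·16=112, R8→B 4·7=28. Service 618; fixed 438; total 1056.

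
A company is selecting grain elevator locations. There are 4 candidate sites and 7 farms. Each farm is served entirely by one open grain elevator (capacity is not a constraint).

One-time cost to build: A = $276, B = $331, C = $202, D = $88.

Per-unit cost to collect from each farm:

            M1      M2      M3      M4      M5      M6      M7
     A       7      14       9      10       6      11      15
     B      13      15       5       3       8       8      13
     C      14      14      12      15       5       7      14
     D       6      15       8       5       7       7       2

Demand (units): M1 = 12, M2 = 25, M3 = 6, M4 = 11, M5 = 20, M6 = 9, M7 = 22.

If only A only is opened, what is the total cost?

Each farm is assigned to its cheapest site among the open ones.
{A}: M1→A 7·12=84, M2→A 14·25=350, M3→A 9·6=54, M4→A 10·11=110, M5→A 6·20=120, M6→A 11·9=99, M7→A 15·22=330. Service 1147; fixed 276; total 1423.

Total cost: 1423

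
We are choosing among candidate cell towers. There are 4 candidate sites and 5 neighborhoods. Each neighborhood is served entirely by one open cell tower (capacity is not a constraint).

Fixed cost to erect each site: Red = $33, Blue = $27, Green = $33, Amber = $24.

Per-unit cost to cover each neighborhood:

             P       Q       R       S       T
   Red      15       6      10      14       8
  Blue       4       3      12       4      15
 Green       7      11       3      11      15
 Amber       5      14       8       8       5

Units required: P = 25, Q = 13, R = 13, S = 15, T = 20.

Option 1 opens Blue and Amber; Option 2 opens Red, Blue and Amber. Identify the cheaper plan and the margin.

Option 1 is cheaper by 33.

Option 1: {Blue, Amber}: P→Blue 4·25=100, Q→Blue 3·13=39, R→Amber 8·13=104, S→Blue 4·15=60, T→Amber 5·20=100. Service 403; fixed 51; total 454.
Option 2: {Red, Blue, Amber}: P→Blue 4·25=100, Q→Blue 3·13=39, R→Amber 8·13=104, S→Blue 4·15=60, T→Amber 5·20=100. Service 403; fixed 84; total 487.
Difference: |454 − 487| = 33.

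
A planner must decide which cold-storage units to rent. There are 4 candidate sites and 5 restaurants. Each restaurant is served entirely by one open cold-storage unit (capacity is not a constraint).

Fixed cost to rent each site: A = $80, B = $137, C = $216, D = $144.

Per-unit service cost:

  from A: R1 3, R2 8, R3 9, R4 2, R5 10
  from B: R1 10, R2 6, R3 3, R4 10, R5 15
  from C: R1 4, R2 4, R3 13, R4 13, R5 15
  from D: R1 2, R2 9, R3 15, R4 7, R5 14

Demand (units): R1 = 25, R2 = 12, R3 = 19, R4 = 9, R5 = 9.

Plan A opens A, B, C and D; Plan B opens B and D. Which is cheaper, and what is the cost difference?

Plan A: {A, B, C, D}: R1→D 2·25=50, R2→C 4·12=48, R3→B 3·19=57, R4→A 2·9=18, R5→A 10·9=90. Service 263; fixed 577; total 840.
Plan B: {B, D}: R1→D 2·25=50, R2→B 6·12=72, R3→B 3·19=57, R4→D 7·9=63, R5→D 14·9=126. Service 368; fixed 281; total 649.
Difference: |840 − 649| = 191.

Plan B is cheaper by 191.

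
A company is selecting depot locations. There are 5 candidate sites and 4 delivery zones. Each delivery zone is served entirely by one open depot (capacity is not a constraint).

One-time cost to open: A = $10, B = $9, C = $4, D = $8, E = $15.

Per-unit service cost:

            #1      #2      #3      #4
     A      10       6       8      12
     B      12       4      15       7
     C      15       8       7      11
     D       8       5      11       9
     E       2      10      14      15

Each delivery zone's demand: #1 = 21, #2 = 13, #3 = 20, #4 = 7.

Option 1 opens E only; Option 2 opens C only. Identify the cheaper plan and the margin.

Option 1: {E}: #1→E 2·21=42, #2→E 10·13=130, #3→E 14·20=280, #4→E 15·7=105. Service 557; fixed 15; total 572.
Option 2: {C}: #1→C 15·21=315, #2→C 8·13=104, #3→C 7·20=140, #4→C 11·7=77. Service 636; fixed 4; total 640.
Difference: |572 − 640| = 68.

Option 1 is cheaper by 68.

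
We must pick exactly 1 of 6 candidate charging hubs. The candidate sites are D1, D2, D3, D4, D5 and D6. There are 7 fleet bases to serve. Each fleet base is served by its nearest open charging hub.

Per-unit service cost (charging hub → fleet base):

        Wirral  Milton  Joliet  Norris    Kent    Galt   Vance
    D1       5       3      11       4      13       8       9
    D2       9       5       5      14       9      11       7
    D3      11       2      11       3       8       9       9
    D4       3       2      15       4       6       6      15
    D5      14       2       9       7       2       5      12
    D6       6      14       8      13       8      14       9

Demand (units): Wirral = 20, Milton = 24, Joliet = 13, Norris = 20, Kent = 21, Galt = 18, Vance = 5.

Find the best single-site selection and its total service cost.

Choose D4 only; total service cost 692.

With exactly 1 open, each fleet base uses its cheapest among the chosen.
{D4}: Wirral→D4 3·20=60, Milton→D4 2·24=48, Joliet→D4 15·13=195, Norris→D4 4·20=80, Kent→D4 6·21=126, Galt→D4 6·18=108, Vance→D4 15·5=75. Service cost 692.
{D5}: service cost 777
{D3}: service cost 846
Among all 6 size-1 choices, {D4} is lowest.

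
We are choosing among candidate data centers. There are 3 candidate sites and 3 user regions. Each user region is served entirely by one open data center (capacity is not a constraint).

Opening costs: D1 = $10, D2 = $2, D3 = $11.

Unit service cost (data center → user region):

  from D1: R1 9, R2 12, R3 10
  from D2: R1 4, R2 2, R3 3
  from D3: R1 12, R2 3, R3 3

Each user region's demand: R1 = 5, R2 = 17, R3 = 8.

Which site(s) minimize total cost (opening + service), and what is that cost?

For any fixed open set, each user region goes to its cheapest open site; total = fixed + service.
{D2}: R1→D2 4·5=20, R2→D2 2·17=34, R3→D2 3·8=24. Service 78; fixed 2; total 80.
{D1, D2}: service 78 + fixed 12 = 90
{D2, D3}: service 78 + fixed 13 = 91
{D1, D2, D3}: R1→D2 4·5=20, R2→D2 2·17=34, R3→D2 3·8=24. Service 78; fixed 23; total 101.
(All 7 nonempty subsets were checked; D2 only is lowest.)

Open D2 only; minimum total cost 80.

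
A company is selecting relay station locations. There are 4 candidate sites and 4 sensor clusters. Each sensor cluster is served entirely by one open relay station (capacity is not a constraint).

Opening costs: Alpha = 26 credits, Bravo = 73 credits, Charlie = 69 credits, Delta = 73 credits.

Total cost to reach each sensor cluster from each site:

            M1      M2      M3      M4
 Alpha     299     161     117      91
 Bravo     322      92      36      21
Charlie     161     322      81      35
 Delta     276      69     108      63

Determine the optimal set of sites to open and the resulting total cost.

Open Bravo and Charlie; minimum total cost 452.

For any fixed open set, each sensor cluster goes to its cheapest open site; total = fixed + service.
{Bravo, Charlie}: M1→Charlie 161, M2→Bravo 92, M3→Bravo 36, M4→Bravo 21. Service 310; fixed 142; total 452.
{Alpha, Bravo, Charlie}: service 310 + fixed 168 = 478
{Charlie, Delta}: service 346 + fixed 142 = 488
{Alpha, Bravo, Charlie, Delta}: M1→Charlie 161, M2→Delta 69, M3→Bravo 36, M4→Bravo 21. Service 287; fixed 241; total 528.
(All 15 nonempty subsets were checked; Bravo and Charlie is lowest.)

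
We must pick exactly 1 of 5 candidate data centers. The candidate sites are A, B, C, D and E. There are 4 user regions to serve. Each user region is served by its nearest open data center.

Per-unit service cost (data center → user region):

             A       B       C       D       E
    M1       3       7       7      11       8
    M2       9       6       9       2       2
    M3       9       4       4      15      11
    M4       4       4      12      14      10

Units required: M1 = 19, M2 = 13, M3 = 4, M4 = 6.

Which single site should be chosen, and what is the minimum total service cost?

Choose A only; total service cost 234.

With exactly 1 open, each user region uses its cheapest among the chosen.
{A}: M1→A 3·19=57, M2→A 9·13=117, M3→A 9·4=36, M4→A 4·6=24. Service cost 234.
{B}: service cost 251
{E}: service cost 282
Among all 5 size-1 choices, {A} is lowest.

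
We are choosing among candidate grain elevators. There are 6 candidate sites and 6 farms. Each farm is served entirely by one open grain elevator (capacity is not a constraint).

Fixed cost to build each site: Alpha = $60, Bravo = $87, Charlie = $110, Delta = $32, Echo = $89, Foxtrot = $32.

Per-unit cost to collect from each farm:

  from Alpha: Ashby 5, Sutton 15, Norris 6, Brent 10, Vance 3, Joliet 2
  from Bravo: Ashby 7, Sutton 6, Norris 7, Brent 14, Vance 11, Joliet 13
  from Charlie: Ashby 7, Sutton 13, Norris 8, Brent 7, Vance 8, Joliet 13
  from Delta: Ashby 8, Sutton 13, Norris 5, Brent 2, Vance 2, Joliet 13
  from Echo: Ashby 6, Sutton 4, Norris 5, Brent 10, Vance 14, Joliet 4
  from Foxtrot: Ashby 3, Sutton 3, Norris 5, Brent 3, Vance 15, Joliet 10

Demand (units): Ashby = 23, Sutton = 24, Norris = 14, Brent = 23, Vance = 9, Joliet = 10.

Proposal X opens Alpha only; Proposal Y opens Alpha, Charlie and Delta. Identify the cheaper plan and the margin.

Proposal Y is cheaper by 113.

Proposal X: {Alpha}: Ashby→Alpha 5·23=115, Sutton→Alpha 15·24=360, Norris→Alpha 6·14=84, Brent→Alpha 10·23=230, Vance→Alpha 3·9=27, Joliet→Alpha 2·10=20. Service 836; fixed 60; total 896.
Proposal Y: {Alpha, Charlie, Delta}: Ashby→Alpha 5·23=115, Sutton→Charlie 13·24=312, Norris→Delta 5·14=70, Brent→Delta 2·23=46, Vance→Delta 2·9=18, Joliet→Alpha 2·10=20. Service 581; fixed 202; total 783.
Difference: |896 − 783| = 113.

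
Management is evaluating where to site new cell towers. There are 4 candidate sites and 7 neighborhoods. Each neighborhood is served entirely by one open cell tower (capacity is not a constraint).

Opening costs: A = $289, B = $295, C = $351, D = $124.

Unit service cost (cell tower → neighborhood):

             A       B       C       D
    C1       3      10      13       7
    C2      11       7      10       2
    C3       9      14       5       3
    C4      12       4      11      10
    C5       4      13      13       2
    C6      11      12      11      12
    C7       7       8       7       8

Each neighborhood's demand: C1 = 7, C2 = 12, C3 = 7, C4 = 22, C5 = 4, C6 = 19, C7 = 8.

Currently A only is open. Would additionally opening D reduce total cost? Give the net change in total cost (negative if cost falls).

Yes — net change −78 (cost falls by 78).

Current service cost with {A}: 761.
Adding D: each neighborhood re-picks its cheapest; new service cost 559, saving 202.
Extra fixed cost: 124. Net change = 124 − 202 = -78.
(Totals: 1050 → 972.)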